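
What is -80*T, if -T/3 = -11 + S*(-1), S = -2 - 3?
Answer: -1440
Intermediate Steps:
S = -5
T = 18 (T = -3*(-11 - 5*(-1)) = -3*(-11 + 5) = -3*(-6) = 18)
-80*T = -80*18 = -1440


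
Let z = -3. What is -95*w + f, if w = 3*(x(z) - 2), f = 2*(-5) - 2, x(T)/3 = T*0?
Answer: 558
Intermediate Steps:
x(T) = 0 (x(T) = 3*(T*0) = 3*0 = 0)
f = -12 (f = -10 - 2 = -12)
w = -6 (w = 3*(0 - 2) = 3*(-2) = -6)
-95*w + f = -95*(-6) - 12 = 570 - 12 = 558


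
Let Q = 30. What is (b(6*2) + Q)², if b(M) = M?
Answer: 1764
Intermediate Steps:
(b(6*2) + Q)² = (6*2 + 30)² = (12 + 30)² = 42² = 1764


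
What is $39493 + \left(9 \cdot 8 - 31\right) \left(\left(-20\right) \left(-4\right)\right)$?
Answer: $42773$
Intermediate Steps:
$39493 + \left(9 \cdot 8 - 31\right) \left(\left(-20\right) \left(-4\right)\right) = 39493 + \left(72 - 31\right) 80 = 39493 + 41 \cdot 80 = 39493 + 3280 = 42773$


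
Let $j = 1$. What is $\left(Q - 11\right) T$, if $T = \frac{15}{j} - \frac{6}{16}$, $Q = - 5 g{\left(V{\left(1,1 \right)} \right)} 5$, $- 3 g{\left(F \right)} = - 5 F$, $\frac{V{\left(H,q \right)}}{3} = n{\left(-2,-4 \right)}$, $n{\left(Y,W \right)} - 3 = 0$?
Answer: $- \frac{22581}{4} \approx -5645.3$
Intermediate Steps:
$n{\left(Y,W \right)} = 3$ ($n{\left(Y,W \right)} = 3 + 0 = 3$)
$V{\left(H,q \right)} = 9$ ($V{\left(H,q \right)} = 3 \cdot 3 = 9$)
$g{\left(F \right)} = \frac{5 F}{3}$ ($g{\left(F \right)} = - \frac{\left(-5\right) F}{3} = \frac{5 F}{3}$)
$Q = -375$ ($Q = - 5 \cdot \frac{5}{3} \cdot 9 \cdot 5 = \left(-5\right) 15 \cdot 5 = \left(-75\right) 5 = -375$)
$T = \frac{117}{8}$ ($T = \frac{15}{1} - \frac{6}{16} = 15 \cdot 1 - \frac{3}{8} = 15 - \frac{3}{8} = \frac{117}{8} \approx 14.625$)
$\left(Q - 11\right) T = \left(-375 - 11\right) \frac{117}{8} = \left(-386\right) \frac{117}{8} = - \frac{22581}{4}$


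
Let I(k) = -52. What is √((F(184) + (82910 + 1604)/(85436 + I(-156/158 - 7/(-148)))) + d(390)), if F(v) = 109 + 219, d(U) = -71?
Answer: 3*√13061499997/21346 ≈ 16.062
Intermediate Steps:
F(v) = 328
√((F(184) + (82910 + 1604)/(85436 + I(-156/158 - 7/(-148)))) + d(390)) = √((328 + (82910 + 1604)/(85436 - 52)) - 71) = √((328 + 84514/85384) - 71) = √((328 + 84514*(1/85384)) - 71) = √((328 + 42257/42692) - 71) = √(14045233/42692 - 71) = √(11014101/42692) = 3*√13061499997/21346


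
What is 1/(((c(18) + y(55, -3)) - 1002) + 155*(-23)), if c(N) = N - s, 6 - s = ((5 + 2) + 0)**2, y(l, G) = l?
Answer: -1/4451 ≈ -0.00022467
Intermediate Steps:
s = -43 (s = 6 - ((5 + 2) + 0)**2 = 6 - (7 + 0)**2 = 6 - 1*7**2 = 6 - 1*49 = 6 - 49 = -43)
c(N) = 43 + N (c(N) = N - 1*(-43) = N + 43 = 43 + N)
1/(((c(18) + y(55, -3)) - 1002) + 155*(-23)) = 1/((((43 + 18) + 55) - 1002) + 155*(-23)) = 1/(((61 + 55) - 1002) - 3565) = 1/((116 - 1002) - 3565) = 1/(-886 - 3565) = 1/(-4451) = -1/4451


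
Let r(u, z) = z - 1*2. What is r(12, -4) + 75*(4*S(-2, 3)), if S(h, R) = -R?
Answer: -906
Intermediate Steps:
r(u, z) = -2 + z (r(u, z) = z - 2 = -2 + z)
r(12, -4) + 75*(4*S(-2, 3)) = (-2 - 4) + 75*(4*(-1*3)) = -6 + 75*(4*(-3)) = -6 + 75*(-12) = -6 - 900 = -906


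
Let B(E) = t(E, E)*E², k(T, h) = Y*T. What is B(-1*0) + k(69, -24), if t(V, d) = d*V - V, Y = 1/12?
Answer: 23/4 ≈ 5.7500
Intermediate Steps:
Y = 1/12 ≈ 0.083333
k(T, h) = T/12
t(V, d) = -V + V*d (t(V, d) = V*d - V = -V + V*d)
B(E) = E³*(-1 + E) (B(E) = (E*(-1 + E))*E² = E³*(-1 + E))
B(-1*0) + k(69, -24) = (-1*0)³*(-1 - 1*0) + (1/12)*69 = 0³*(-1 + 0) + 23/4 = 0*(-1) + 23/4 = 0 + 23/4 = 23/4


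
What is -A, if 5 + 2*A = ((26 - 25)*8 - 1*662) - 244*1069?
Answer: 261495/2 ≈ 1.3075e+5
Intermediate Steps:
A = -261495/2 (A = -5/2 + (((26 - 25)*8 - 1*662) - 244*1069)/2 = -5/2 + ((1*8 - 662) - 260836)/2 = -5/2 + ((8 - 662) - 260836)/2 = -5/2 + (-654 - 260836)/2 = -5/2 + (½)*(-261490) = -5/2 - 130745 = -261495/2 ≈ -1.3075e+5)
-A = -1*(-261495/2) = 261495/2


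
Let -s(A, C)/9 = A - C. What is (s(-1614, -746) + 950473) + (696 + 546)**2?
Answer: 2500849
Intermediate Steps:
s(A, C) = -9*A + 9*C (s(A, C) = -9*(A - C) = -9*A + 9*C)
(s(-1614, -746) + 950473) + (696 + 546)**2 = ((-9*(-1614) + 9*(-746)) + 950473) + (696 + 546)**2 = ((14526 - 6714) + 950473) + 1242**2 = (7812 + 950473) + 1542564 = 958285 + 1542564 = 2500849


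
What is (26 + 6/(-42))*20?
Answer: 3620/7 ≈ 517.14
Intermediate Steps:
(26 + 6/(-42))*20 = (26 + 6*(-1/42))*20 = (26 - ⅐)*20 = (181/7)*20 = 3620/7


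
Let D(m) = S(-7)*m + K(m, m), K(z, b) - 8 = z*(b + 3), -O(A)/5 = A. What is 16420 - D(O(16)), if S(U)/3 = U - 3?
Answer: 7852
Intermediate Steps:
S(U) = -9 + 3*U (S(U) = 3*(U - 3) = 3*(-3 + U) = -9 + 3*U)
O(A) = -5*A
K(z, b) = 8 + z*(3 + b) (K(z, b) = 8 + z*(b + 3) = 8 + z*(3 + b))
D(m) = 8 + m**2 - 27*m (D(m) = (-9 + 3*(-7))*m + (8 + 3*m + m*m) = (-9 - 21)*m + (8 + 3*m + m**2) = -30*m + (8 + m**2 + 3*m) = 8 + m**2 - 27*m)
16420 - D(O(16)) = 16420 - (8 + (-5*16)**2 - (-135)*16) = 16420 - (8 + (-80)**2 - 27*(-80)) = 16420 - (8 + 6400 + 2160) = 16420 - 1*8568 = 16420 - 8568 = 7852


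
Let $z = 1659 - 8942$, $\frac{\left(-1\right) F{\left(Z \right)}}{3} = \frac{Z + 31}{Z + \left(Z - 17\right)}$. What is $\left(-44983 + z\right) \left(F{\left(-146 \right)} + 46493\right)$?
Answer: $- \frac{250284312624}{103} \approx -2.4299 \cdot 10^{9}$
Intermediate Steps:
$F{\left(Z \right)} = - \frac{3 \left(31 + Z\right)}{-17 + 2 Z}$ ($F{\left(Z \right)} = - 3 \frac{Z + 31}{Z + \left(Z - 17\right)} = - 3 \frac{31 + Z}{Z + \left(Z - 17\right)} = - 3 \frac{31 + Z}{Z + \left(-17 + Z\right)} = - 3 \frac{31 + Z}{-17 + 2 Z} = - \frac{3 \left(31 + Z\right)}{-17 + 2 Z}$)
$z = -7283$ ($z = 1659 - 8942 = -7283$)
$\left(-44983 + z\right) \left(F{\left(-146 \right)} + 46493\right) = \left(-44983 - 7283\right) \left(\frac{3 \left(-31 - -146\right)}{-17 + 2 \left(-146\right)} + 46493\right) = - 52266 \left(\frac{3 \left(-31 + 146\right)}{-17 - 292} + 46493\right) = - 52266 \left(3 \frac{1}{-309} \cdot 115 + 46493\right) = - 52266 \left(3 \left(- \frac{1}{309}\right) 115 + 46493\right) = - 52266 \left(- \frac{115}{103} + 46493\right) = \left(-52266\right) \frac{4788664}{103} = - \frac{250284312624}{103}$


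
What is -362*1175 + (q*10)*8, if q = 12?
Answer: -424390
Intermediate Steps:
-362*1175 + (q*10)*8 = -362*1175 + (12*10)*8 = -425350 + 120*8 = -425350 + 960 = -424390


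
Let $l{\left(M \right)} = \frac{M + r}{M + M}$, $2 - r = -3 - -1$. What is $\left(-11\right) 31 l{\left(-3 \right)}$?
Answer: $\frac{341}{6} \approx 56.833$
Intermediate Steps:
$r = 4$ ($r = 2 - \left(-3 - -1\right) = 2 - \left(-3 + 1\right) = 2 - -2 = 2 + 2 = 4$)
$l{\left(M \right)} = \frac{4 + M}{2 M}$ ($l{\left(M \right)} = \frac{M + 4}{M + M} = \frac{4 + M}{2 M}$)
$\left(-11\right) 31 l{\left(-3 \right)} = \left(-11\right) 31 \frac{4 - 3}{2 \left(-3\right)} = - 341 \cdot \frac{1}{2} \left(- \frac{1}{3}\right) 1 = \left(-341\right) \left(- \frac{1}{6}\right) = \frac{341}{6}$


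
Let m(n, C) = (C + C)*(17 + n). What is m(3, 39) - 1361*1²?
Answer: 199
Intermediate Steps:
m(n, C) = 2*C*(17 + n) (m(n, C) = (2*C)*(17 + n) = 2*C*(17 + n))
m(3, 39) - 1361*1² = 2*39*(17 + 3) - 1361*1² = 2*39*20 - 1361*1 = 1560 - 1361 = 199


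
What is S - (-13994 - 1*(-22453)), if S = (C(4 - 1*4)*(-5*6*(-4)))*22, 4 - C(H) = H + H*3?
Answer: 2101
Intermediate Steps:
C(H) = 4 - 4*H (C(H) = 4 - (H + H*3) = 4 - (H + 3*H) = 4 - 4*H)
S = 10560 (S = ((4 - 4*(4 - 1*4))*(-5*6*(-4)))*22 = ((4 - 4*(4 - 4))*(-30*(-4)))*22 = ((4 - 4*0)*120)*22 = ((4 + 0)*120)*22 = (4*120)*22 = 480*22 = 10560)
S - (-13994 - 1*(-22453)) = 10560 - (-13994 - 1*(-22453)) = 10560 - (-13994 + 22453) = 10560 - 1*8459 = 10560 - 8459 = 2101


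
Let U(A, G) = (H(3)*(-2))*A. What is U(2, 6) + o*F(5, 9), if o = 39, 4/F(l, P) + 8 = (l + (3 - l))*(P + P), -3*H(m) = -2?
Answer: 50/69 ≈ 0.72464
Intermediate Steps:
H(m) = ⅔ (H(m) = -⅓*(-2) = ⅔)
U(A, G) = -4*A/3 (U(A, G) = ((⅔)*(-2))*A = -4*A/3)
F(l, P) = 4/(-8 + 6*P) (F(l, P) = 4/(-8 + (l + (3 - l))*(P + P)) = 4/(-8 + 3*(2*P)) = 4/(-8 + 6*P))
U(2, 6) + o*F(5, 9) = -4/3*2 + 39*(2/(-4 + 3*9)) = -8/3 + 39*(2/(-4 + 27)) = -8/3 + 39*(2/23) = -8/3 + 78/23 = 50/69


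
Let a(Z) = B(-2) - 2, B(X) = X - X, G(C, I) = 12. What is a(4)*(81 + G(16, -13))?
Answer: -186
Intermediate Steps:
B(X) = 0
a(Z) = -2 (a(Z) = 0 - 2 = -2)
a(4)*(81 + G(16, -13)) = -2*(81 + 12) = -2*93 = -186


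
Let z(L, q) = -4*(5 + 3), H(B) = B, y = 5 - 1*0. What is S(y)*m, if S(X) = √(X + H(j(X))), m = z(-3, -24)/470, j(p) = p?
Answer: -16*√10/235 ≈ -0.21530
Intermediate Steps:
y = 5 (y = 5 + 0 = 5)
z(L, q) = -32 (z(L, q) = -4*8 = -32)
m = -16/235 (m = -32/470 = -32*1/470 = -16/235 ≈ -0.068085)
S(X) = √2*√X (S(X) = √(X + X) = √(2*X) = √2*√X)
S(y)*m = (√2*√5)*(-16/235) = √10*(-16/235) = -16*√10/235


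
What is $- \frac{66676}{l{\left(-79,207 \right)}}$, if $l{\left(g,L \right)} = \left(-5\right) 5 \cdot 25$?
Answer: $\frac{66676}{625} \approx 106.68$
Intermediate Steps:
$l{\left(g,L \right)} = -625$ ($l{\left(g,L \right)} = \left(-25\right) 25 = -625$)
$- \frac{66676}{l{\left(-79,207 \right)}} = - \frac{66676}{-625} = \left(-66676\right) \left(- \frac{1}{625}\right) = \frac{66676}{625}$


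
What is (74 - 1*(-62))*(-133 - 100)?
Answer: -31688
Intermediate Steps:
(74 - 1*(-62))*(-133 - 100) = (74 + 62)*(-233) = 136*(-233) = -31688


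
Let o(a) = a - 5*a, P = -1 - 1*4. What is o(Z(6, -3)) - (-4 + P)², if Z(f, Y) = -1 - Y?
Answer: -89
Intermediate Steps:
P = -5 (P = -1 - 4 = -5)
o(a) = -4*a
o(Z(6, -3)) - (-4 + P)² = -4*(-1 - 1*(-3)) - (-4 - 5)² = -4*(-1 + 3) - 1*(-9)² = -4*2 - 1*81 = -8 - 81 = -89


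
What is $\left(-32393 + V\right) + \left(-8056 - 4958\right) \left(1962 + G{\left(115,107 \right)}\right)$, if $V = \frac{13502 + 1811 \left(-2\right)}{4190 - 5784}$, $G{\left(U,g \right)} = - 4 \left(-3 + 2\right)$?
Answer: $- \frac{20417484789}{797} \approx -2.5618 \cdot 10^{7}$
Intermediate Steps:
$G{\left(U,g \right)} = 4$ ($G{\left(U,g \right)} = \left(-4\right) \left(-1\right) = 4$)
$V = - \frac{4940}{797}$ ($V = \frac{13502 - 3622}{-1594} = 9880 \left(- \frac{1}{1594}\right) = - \frac{4940}{797} \approx -6.1982$)
$\left(-32393 + V\right) + \left(-8056 - 4958\right) \left(1962 + G{\left(115,107 \right)}\right) = \left(-32393 - \frac{4940}{797}\right) + \left(-8056 - 4958\right) \left(1962 + 4\right) = - \frac{25822161}{797} - 25585524 = - \frac{20417484789}{797}$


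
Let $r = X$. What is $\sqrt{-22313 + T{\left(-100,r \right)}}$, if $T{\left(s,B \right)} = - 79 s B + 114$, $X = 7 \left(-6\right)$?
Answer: $i \sqrt{353999} \approx 594.98 i$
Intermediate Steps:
$X = -42$
$r = -42$
$T{\left(s,B \right)} = 114 - 79 B s$ ($T{\left(s,B \right)} = - 79 B s + 114 = 114 - 79 B s$)
$\sqrt{-22313 + T{\left(-100,r \right)}} = \sqrt{-22313 + \left(114 - \left(-3318\right) \left(-100\right)\right)} = \sqrt{-22313 + \left(114 - 331800\right)} = \sqrt{-22313 - 331686} = \sqrt{-353999} = i \sqrt{353999}$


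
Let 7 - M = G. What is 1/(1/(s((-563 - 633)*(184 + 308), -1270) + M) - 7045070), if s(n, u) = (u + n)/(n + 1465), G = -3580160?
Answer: -2101440473191/14804795234463131403 ≈ -1.4194e-7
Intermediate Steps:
M = 3580167 (M = 7 - 1*(-3580160) = 7 + 3580160 = 3580167)
s(n, u) = (n + u)/(1465 + n)
1/(1/(s((-563 - 633)*(184 + 308), -1270) + M) - 7045070) = 1/(1/(((-563 - 633)*(184 + 308) - 1270)/(1465 + (-563 - 633)*(184 + 308)) + 3580167) - 7045070) = 1/(1/((-1196*492 - 1270)/(1465 - 1196*492) + 3580167) - 7045070) = 1/(1/((-588432 - 1270)/(1465 - 588432) + 3580167) - 7045070) = 1/(1/(-589702/(-586967) + 3580167) - 7045070) = 1/(1/(-1/586967*(-589702) + 3580167) - 7045070) = 1/(1/(589702/586967 + 3580167) - 7045070) = 1/(1/(2101440473191/586967) - 7045070) = 1/(586967/2101440473191 - 7045070) = 1/(-14804795234463131403/2101440473191) = -2101440473191/14804795234463131403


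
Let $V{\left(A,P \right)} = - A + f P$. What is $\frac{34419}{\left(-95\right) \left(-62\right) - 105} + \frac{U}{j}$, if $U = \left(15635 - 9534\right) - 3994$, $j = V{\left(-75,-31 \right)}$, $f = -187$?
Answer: $\frac{214297363}{33969520} \approx 6.3085$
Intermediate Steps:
$V{\left(A,P \right)} = - A - 187 P$
$j = 5872$ ($j = \left(-1\right) \left(-75\right) - -5797 = 75 + 5797 = 5872$)
$U = 2107$ ($U = 6101 - 3994 = 2107$)
$\frac{34419}{\left(-95\right) \left(-62\right) - 105} + \frac{U}{j} = \frac{34419}{\left(-95\right) \left(-62\right) - 105} + \frac{2107}{5872} = \frac{34419}{5890 - 105} + 2107 \cdot \frac{1}{5872} = \frac{34419}{5785} + \frac{2107}{5872} = \frac{214297363}{33969520}$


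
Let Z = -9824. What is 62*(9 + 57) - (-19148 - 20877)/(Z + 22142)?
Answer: 50445281/12318 ≈ 4095.3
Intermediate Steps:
62*(9 + 57) - (-19148 - 20877)/(Z + 22142) = 62*(9 + 57) - (-19148 - 20877)/(-9824 + 22142) = 62*66 - (-40025)/12318 = 4092 - (-40025)/12318 = 4092 - 1*(-40025/12318) = 4092 + 40025/12318 = 50445281/12318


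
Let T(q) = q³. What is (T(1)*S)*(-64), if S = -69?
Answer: 4416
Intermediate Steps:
(T(1)*S)*(-64) = (1³*(-69))*(-64) = (1*(-69))*(-64) = -69*(-64) = 4416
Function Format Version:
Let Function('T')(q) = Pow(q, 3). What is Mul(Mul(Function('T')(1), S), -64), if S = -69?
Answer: 4416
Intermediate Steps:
Mul(Mul(Function('T')(1), S), -64) = Mul(Mul(Pow(1, 3), -69), -64) = Mul(Mul(1, -69), -64) = Mul(-69, -64) = 4416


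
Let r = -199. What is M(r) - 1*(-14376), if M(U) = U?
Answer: 14177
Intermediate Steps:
M(r) - 1*(-14376) = -199 - 1*(-14376) = -199 + 14376 = 14177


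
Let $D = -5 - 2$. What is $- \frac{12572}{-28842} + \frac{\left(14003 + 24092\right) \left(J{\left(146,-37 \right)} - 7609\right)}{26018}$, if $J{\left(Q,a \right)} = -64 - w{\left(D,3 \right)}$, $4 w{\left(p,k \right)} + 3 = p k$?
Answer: $- \frac{4211840868517}{375205578} \approx -11225.0$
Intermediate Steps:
$D = -7$ ($D = -5 - 2 = -7$)
$w{\left(p,k \right)} = - \frac{3}{4} + \frac{k p}{4}$ ($w{\left(p,k \right)} = - \frac{3}{4} + \frac{p k}{4} = - \frac{3}{4} + \frac{k p}{4}$)
$J{\left(Q,a \right)} = -58$ ($J{\left(Q,a \right)} = -64 - \left(- \frac{3}{4} + \frac{1}{4} \cdot 3 \left(-7\right)\right) = -64 - \left(- \frac{3}{4} - \frac{21}{4}\right) = -64 - -6 = -64 + 6 = -58$)
$- \frac{12572}{-28842} + \frac{\left(14003 + 24092\right) \left(J{\left(146,-37 \right)} - 7609\right)}{26018} = - \frac{12572}{-28842} + \frac{\left(14003 + 24092\right) \left(-58 - 7609\right)}{26018} = \left(-12572\right) \left(- \frac{1}{28842}\right) + 38095 \left(-7667\right) \frac{1}{26018} = \frac{6286}{14421} - \frac{292074365}{26018} = - \frac{4211840868517}{375205578}$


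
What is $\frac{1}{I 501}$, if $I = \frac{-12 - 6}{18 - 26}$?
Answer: $\frac{4}{4509} \approx 0.00088711$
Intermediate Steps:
$I = \frac{9}{4}$ ($I = - \frac{18}{-8} = \left(-18\right) \left(- \frac{1}{8}\right) = \frac{9}{4} \approx 2.25$)
$\frac{1}{I 501} = \frac{1}{\frac{9}{4} \cdot 501} = \frac{1}{\frac{4509}{4}} = \frac{4}{4509}$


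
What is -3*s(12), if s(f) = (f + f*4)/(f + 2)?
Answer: -90/7 ≈ -12.857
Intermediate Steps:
s(f) = 5*f/(2 + f) (s(f) = (f + 4*f)/(2 + f) = (5*f)/(2 + f) = 5*f/(2 + f))
-3*s(12) = -15*12/(2 + 12) = -15*12/14 = -3*30/7 = -90/7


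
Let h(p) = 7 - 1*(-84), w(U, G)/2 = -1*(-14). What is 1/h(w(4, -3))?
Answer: 1/91 ≈ 0.010989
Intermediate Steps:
w(U, G) = 28 (w(U, G) = 2*(-1*(-14)) = 2*14 = 28)
h(p) = 91 (h(p) = 7 + 84 = 91)
1/h(w(4, -3)) = 1/91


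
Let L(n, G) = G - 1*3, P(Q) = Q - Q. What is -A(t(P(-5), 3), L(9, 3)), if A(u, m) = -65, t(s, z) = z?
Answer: 65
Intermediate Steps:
P(Q) = 0
L(n, G) = -3 + G (L(n, G) = G - 3 = -3 + G)
-A(t(P(-5), 3), L(9, 3)) = -1*(-65) = 65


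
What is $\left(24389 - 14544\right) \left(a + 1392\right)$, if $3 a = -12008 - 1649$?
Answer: $- \frac{93340445}{3} \approx -3.1113 \cdot 10^{7}$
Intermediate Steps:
$a = - \frac{13657}{3}$ ($a = \frac{-12008 - 1649}{3} = \frac{1}{3} \left(-13657\right) = - \frac{13657}{3} \approx -4552.3$)
$\left(24389 - 14544\right) \left(a + 1392\right) = \left(24389 - 14544\right) \left(- \frac{13657}{3} + 1392\right) = 9845 \left(- \frac{9481}{3}\right) = - \frac{93340445}{3}$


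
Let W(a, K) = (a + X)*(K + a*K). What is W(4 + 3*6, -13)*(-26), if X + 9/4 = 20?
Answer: 618033/2 ≈ 3.0902e+5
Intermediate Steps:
X = 71/4 (X = -9/4 + 20 = 71/4 ≈ 17.750)
W(a, K) = (71/4 + a)*(K + K*a) (W(a, K) = (a + 71/4)*(K + a*K) = (71/4 + a)*(K + K*a))
W(4 + 3*6, -13)*(-26) = ((1/4)*(-13)*(71 + 4*(4 + 3*6)**2 + 75*(4 + 3*6)))*(-26) = ((1/4)*(-13)*(71 + 4*(4 + 18)**2 + 75*(4 + 18)))*(-26) = ((1/4)*(-13)*(71 + 4*22**2 + 75*22))*(-26) = ((1/4)*(-13)*(71 + 4*484 + 1650))*(-26) = ((1/4)*(-13)*(71 + 1936 + 1650))*(-26) = ((1/4)*(-13)*3657)*(-26) = -47541/4*(-26) = 618033/2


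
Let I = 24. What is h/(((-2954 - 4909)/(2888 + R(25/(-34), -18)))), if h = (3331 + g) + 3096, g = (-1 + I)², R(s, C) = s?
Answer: -341424826/133671 ≈ -2554.2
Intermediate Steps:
g = 529 (g = (-1 + 24)² = 23² = 529)
h = 6956 (h = (3331 + 529) + 3096 = 3860 + 3096 = 6956)
h/(((-2954 - 4909)/(2888 + R(25/(-34), -18)))) = 6956/(((-2954 - 4909)/(2888 + 25/(-34)))) = 6956/((-7863/(2888 + 25*(-1/34)))) = 6956/((-7863/(2888 - 25/34))) = 6956/((-7863/98167/34)) = 6956/((-7863*34/98167)) = 6956/(-267342/98167) = 6956*(-98167/267342) = -341424826/133671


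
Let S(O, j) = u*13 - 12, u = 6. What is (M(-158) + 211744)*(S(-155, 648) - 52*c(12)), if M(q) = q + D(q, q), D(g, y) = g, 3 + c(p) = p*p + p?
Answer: -1668166920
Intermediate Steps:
c(p) = -3 + p + p² (c(p) = -3 + (p*p + p) = -3 + (p² + p) = -3 + (p + p²) = -3 + p + p²)
S(O, j) = 66 (S(O, j) = 6*13 - 12 = 78 - 12 = 66)
M(q) = 2*q (M(q) = q + q = 2*q)
(M(-158) + 211744)*(S(-155, 648) - 52*c(12)) = (2*(-158) + 211744)*(66 - 52*(-3 + 12 + 12²)) = (-316 + 211744)*(66 - 52*(-3 + 12 + 144)) = 211428*(66 - 52*153) = 211428*(66 - 7956) = 211428*(-7890) = -1668166920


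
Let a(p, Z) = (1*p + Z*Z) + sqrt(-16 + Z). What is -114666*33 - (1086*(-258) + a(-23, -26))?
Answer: -3504443 - I*sqrt(42) ≈ -3.5044e+6 - 6.4807*I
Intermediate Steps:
a(p, Z) = p + Z**2 + sqrt(-16 + Z) (a(p, Z) = (p + Z**2) + sqrt(-16 + Z) = p + Z**2 + sqrt(-16 + Z))
-114666*33 - (1086*(-258) + a(-23, -26)) = -114666*33 - (1086*(-258) + (-23 + (-26)**2 + sqrt(-16 - 26))) = -3783978 - (-280188 + (-23 + 676 + sqrt(-42))) = -3783978 - (-280188 + (-23 + 676 + I*sqrt(42))) = -3783978 - (-280188 + (653 + I*sqrt(42))) = -3783978 - (-279535 + I*sqrt(42)) = -3783978 + (279535 - I*sqrt(42)) = -3504443 - I*sqrt(42)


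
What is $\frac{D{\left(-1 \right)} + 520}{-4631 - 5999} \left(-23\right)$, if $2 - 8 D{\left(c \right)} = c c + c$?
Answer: $\frac{47863}{42520} \approx 1.1257$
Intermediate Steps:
$D{\left(c \right)} = \frac{1}{4} - \frac{c}{8} - \frac{c^{2}}{8}$ ($D{\left(c \right)} = \frac{1}{4} - \frac{c c + c}{8} = \frac{1}{4} - \frac{c^{2} + c}{8} = \frac{1}{4} - \frac{c + c^{2}}{8} = \frac{1}{4} - \left(\frac{c}{8} + \frac{c^{2}}{8}\right) = \frac{1}{4} - \frac{c}{8} - \frac{c^{2}}{8}$)
$\frac{D{\left(-1 \right)} + 520}{-4631 - 5999} \left(-23\right) = \frac{\left(\frac{1}{4} - - \frac{1}{8} - \frac{\left(-1\right)^{2}}{8}\right) + 520}{-4631 - 5999} \left(-23\right) = \frac{\left(\frac{1}{4} + \frac{1}{8} - \frac{1}{8}\right) + 520}{-10630} \left(-23\right) = \left(\left(\frac{1}{4} + \frac{1}{8} - \frac{1}{8}\right) + 520\right) \left(- \frac{1}{10630}\right) \left(-23\right) = \left(\frac{1}{4} + 520\right) \left(- \frac{1}{10630}\right) \left(-23\right) = \frac{2081}{4} \left(- \frac{1}{10630}\right) \left(-23\right) = \left(- \frac{2081}{42520}\right) \left(-23\right) = \frac{47863}{42520}$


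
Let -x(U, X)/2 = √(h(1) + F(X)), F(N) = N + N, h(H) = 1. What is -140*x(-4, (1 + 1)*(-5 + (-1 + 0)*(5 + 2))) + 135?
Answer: 135 + 280*I*√47 ≈ 135.0 + 1919.6*I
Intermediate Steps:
F(N) = 2*N
x(U, X) = -2*√(1 + 2*X)
-140*x(-4, (1 + 1)*(-5 + (-1 + 0)*(5 + 2))) + 135 = -(-280)*√(1 + 2*((1 + 1)*(-5 + (-1 + 0)*(5 + 2)))) + 135 = -(-280)*√(1 + 2*(2*(-5 - 1*7))) + 135 = -(-280)*√(1 + 2*(2*(-5 - 7))) + 135 = -(-280)*√(1 + 2*(2*(-12))) + 135 = -(-280)*√(1 + 2*(-24)) + 135 = -(-280)*√(1 - 48) + 135 = -(-280)*√(-47) + 135 = -(-280)*I*√47 + 135 = 280*I*√47 + 135 = 135 + 280*I*√47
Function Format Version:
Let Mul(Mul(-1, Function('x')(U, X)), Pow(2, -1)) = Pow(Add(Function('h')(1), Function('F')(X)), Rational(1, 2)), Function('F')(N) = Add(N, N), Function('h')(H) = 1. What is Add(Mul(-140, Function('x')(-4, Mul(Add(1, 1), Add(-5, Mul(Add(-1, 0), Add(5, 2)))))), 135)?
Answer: Add(135, Mul(280, I, Pow(47, Rational(1, 2)))) ≈ Add(135.00, Mul(1919.6, I))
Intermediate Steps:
Function('F')(N) = Mul(2, N)
Function('x')(U, X) = Mul(-2, Pow(Add(1, Mul(2, X)), Rational(1, 2)))
Add(Mul(-140, Function('x')(-4, Mul(Add(1, 1), Add(-5, Mul(Add(-1, 0), Add(5, 2)))))), 135) = Add(Mul(-140, Mul(-2, Pow(Add(1, Mul(2, Mul(Add(1, 1), Add(-5, Mul(Add(-1, 0), Add(5, 2)))))), Rational(1, 2)))), 135) = Add(Mul(-140, Mul(-2, Pow(Add(1, Mul(2, Mul(2, Add(-5, Mul(-1, 7))))), Rational(1, 2)))), 135) = Add(Mul(-140, Mul(-2, Pow(Add(1, Mul(2, Mul(2, Add(-5, -7)))), Rational(1, 2)))), 135) = Add(Mul(-140, Mul(-2, Pow(Add(1, Mul(2, Mul(2, -12))), Rational(1, 2)))), 135) = Add(Mul(-140, Mul(-2, Pow(Add(1, Mul(2, -24)), Rational(1, 2)))), 135) = Add(Mul(-140, Mul(-2, Pow(Add(1, -48), Rational(1, 2)))), 135) = Add(Mul(-140, Mul(-2, Pow(-47, Rational(1, 2)))), 135) = Add(Mul(-140, Mul(-2, Mul(I, Pow(47, Rational(1, 2))))), 135) = Add(Mul(-140, Mul(-2, I, Pow(47, Rational(1, 2)))), 135) = Add(Mul(280, I, Pow(47, Rational(1, 2))), 135) = Add(135, Mul(280, I, Pow(47, Rational(1, 2))))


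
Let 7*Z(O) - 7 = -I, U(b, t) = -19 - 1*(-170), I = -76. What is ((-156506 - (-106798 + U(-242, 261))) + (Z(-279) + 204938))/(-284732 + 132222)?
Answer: -542818/533785 ≈ -1.0169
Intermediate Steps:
U(b, t) = 151 (U(b, t) = -19 + 170 = 151)
Z(O) = 83/7 (Z(O) = 1 + (-1*(-76))/7 = 1 + (1/7)*76 = 1 + 76/7 = 83/7)
((-156506 - (-106798 + U(-242, 261))) + (Z(-279) + 204938))/(-284732 + 132222) = ((-156506 - (-106798 + 151)) + (83/7 + 204938))/(-284732 + 132222) = ((-156506 - 1*(-106647)) + 1434649/7)/(-152510) = ((-156506 + 106647) + 1434649/7)*(-1/152510) = (-49859 + 1434649/7)*(-1/152510) = (1085636/7)*(-1/152510) = -542818/533785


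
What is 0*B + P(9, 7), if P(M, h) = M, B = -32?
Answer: 9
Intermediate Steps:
0*B + P(9, 7) = 0*(-32) + 9 = 0 + 9 = 9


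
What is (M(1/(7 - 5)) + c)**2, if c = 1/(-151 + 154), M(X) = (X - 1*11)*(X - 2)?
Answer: 37249/144 ≈ 258.67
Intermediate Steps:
M(X) = (-11 + X)*(-2 + X) (M(X) = (X - 11)*(-2 + X) = (-11 + X)*(-2 + X))
c = 1/3 ≈ 0.33333
(M(1/(7 - 5)) + c)**2 = ((22 + (1/(7 - 5))**2 - 13/(7 - 5)) + 1/3)**2 = ((22 + (1/2)**2 - 13/2) + 1/3)**2 = ((22 + (1/2)**2 - 13*1/2) + 1/3)**2 = ((22 + 1/4 - 13/2) + 1/3)**2 = (63/4 + 1/3)**2 = (193/12)**2 = 37249/144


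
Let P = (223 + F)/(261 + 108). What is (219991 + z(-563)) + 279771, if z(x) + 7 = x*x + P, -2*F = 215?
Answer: 200914181/246 ≈ 8.1672e+5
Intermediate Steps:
F = -215/2 (F = -½*215 = -215/2 ≈ -107.50)
P = 77/246 (P = (223 - 215/2)/(261 + 108) = (231/2)/369 = (231/2)*(1/369) = 77/246 ≈ 0.31301)
z(x) = -1645/246 + x² (z(x) = -7 + (x*x + 77/246) = -7 + (x² + 77/246) = -7 + (77/246 + x²) = -1645/246 + x²)
(219991 + z(-563)) + 279771 = (219991 + (-1645/246 + (-563)²)) + 279771 = (219991 + (-1645/246 + 316969)) + 279771 = (219991 + 77972729/246) + 279771 = 132090515/246 + 279771 = 200914181/246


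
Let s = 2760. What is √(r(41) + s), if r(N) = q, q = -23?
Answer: √2737 ≈ 52.316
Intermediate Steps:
r(N) = -23
√(r(41) + s) = √(-23 + 2760) = √2737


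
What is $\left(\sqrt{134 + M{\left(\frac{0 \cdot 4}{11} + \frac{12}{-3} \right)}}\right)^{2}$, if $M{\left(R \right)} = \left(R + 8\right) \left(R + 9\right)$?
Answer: $154$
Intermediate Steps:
$M{\left(R \right)} = \left(8 + R\right) \left(9 + R\right)$
$\left(\sqrt{134 + M{\left(\frac{0 \cdot 4}{11} + \frac{12}{-3} \right)}}\right)^{2} = \left(\sqrt{134 + \left(72 + \left(\frac{0 \cdot 4}{11} + \frac{12}{-3}\right)^{2} + 17 \left(\frac{0 \cdot 4}{11} + \frac{12}{-3}\right)\right)}\right)^{2} = \left(\sqrt{134 + \left(72 + \left(0 \cdot \frac{1}{11} + 12 \left(- \frac{1}{3}\right)\right)^{2} + 17 \left(0 \cdot \frac{1}{11} + 12 \left(- \frac{1}{3}\right)\right)\right)}\right)^{2} = \left(\sqrt{134 + \left(72 + \left(0 - 4\right)^{2} + 17 \left(0 - 4\right)\right)}\right)^{2} = \left(\sqrt{134 + \left(72 + \left(-4\right)^{2} + 17 \left(-4\right)\right)}\right)^{2} = \left(\sqrt{134 + \left(72 + 16 - 68\right)}\right)^{2} = \left(\sqrt{134 + 20}\right)^{2} = \left(\sqrt{154}\right)^{2} = 154$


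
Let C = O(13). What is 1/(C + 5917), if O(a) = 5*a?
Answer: 1/5982 ≈ 0.00016717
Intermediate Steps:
C = 65 (C = 5*13 = 65)
1/(C + 5917) = 1/(65 + 5917) = 1/5982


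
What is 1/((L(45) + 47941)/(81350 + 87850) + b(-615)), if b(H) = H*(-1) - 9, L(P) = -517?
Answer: 3525/2137138 ≈ 0.0016494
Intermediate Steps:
b(H) = -9 - H (b(H) = -H - 9 = -9 - H)
1/((L(45) + 47941)/(81350 + 87850) + b(-615)) = 1/((-517 + 47941)/(81350 + 87850) + (-9 - 1*(-615))) = 1/(47424/169200 + (-9 + 615)) = 1/(47424*(1/169200) + 606) = 1/(988/3525 + 606) = 1/(2137138/3525) = 3525/2137138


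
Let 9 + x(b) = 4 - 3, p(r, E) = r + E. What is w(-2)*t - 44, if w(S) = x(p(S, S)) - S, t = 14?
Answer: -128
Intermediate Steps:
p(r, E) = E + r
x(b) = -8 (x(b) = -9 + (4 - 3) = -9 + 1 = -8)
w(S) = -8 - S
w(-2)*t - 44 = (-8 - 1*(-2))*14 - 44 = (-8 + 2)*14 - 44 = -6*14 - 44 = -84 - 44 = -128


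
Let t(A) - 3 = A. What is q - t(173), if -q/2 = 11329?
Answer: -22834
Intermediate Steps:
q = -22658 (q = -2*11329 = -22658)
t(A) = 3 + A
q - t(173) = -22658 - (3 + 173) = -22658 - 1*176 = -22658 - 176 = -22834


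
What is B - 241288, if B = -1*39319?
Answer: -280607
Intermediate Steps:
B = -39319
B - 241288 = -39319 - 241288 = -280607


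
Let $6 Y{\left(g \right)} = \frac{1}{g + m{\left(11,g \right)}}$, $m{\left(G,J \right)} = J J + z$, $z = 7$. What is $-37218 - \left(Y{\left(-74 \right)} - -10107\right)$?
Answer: $- \frac{1535885551}{32454} \approx -47325.0$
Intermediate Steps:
$m{\left(G,J \right)} = 7 + J^{2}$ ($m{\left(G,J \right)} = J J + 7 = J^{2} + 7 = 7 + J^{2}$)
$Y{\left(g \right)} = \frac{1}{6 \left(7 + g + g^{2}\right)}$ ($Y{\left(g \right)} = \frac{1}{6 \left(g + \left(7 + g^{2}\right)\right)} = \frac{1}{6 \left(7 + g + g^{2}\right)}$)
$-37218 - \left(Y{\left(-74 \right)} - -10107\right) = -37218 - \left(\frac{1}{6 \left(7 - 74 + \left(-74\right)^{2}\right)} - -10107\right) = -37218 - \left(\frac{1}{6 \left(7 - 74 + 5476\right)} + 10107\right) = -37218 - \left(\frac{1}{6 \cdot 5409} + 10107\right) = -37218 - \left(\frac{1}{6} \cdot \frac{1}{5409} + 10107\right) = -37218 - \left(\frac{1}{32454} + 10107\right) = -37218 - \frac{328012579}{32454} = - \frac{1535885551}{32454}$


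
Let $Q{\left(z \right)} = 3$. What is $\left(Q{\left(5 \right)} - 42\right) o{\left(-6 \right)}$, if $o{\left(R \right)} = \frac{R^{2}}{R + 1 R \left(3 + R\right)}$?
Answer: $-117$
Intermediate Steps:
$o{\left(R \right)} = \frac{R^{2}}{R + R \left(3 + R\right)}$
$\left(Q{\left(5 \right)} - 42\right) o{\left(-6 \right)} = \left(3 - 42\right) \left(- \frac{6}{4 - 6}\right) = - 39 \left(- \frac{6}{-2}\right) = - 39 \left(\left(-6\right) \left(- \frac{1}{2}\right)\right) = \left(-39\right) 3 = -117$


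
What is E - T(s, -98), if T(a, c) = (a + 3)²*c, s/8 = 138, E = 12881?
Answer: 120106883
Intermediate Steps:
s = 1104 (s = 8*138 = 1104)
T(a, c) = c*(3 + a)² (T(a, c) = (3 + a)²*c = c*(3 + a)²)
E - T(s, -98) = 12881 - (-98)*(3 + 1104)² = 12881 - (-98)*1107² = 12881 - (-98)*1225449 = 12881 - 1*(-120094002) = 12881 + 120094002 = 120106883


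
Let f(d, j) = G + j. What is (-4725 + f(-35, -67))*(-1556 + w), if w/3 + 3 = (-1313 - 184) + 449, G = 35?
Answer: 22400713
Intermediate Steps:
f(d, j) = 35 + j
w = -3153 (w = -9 + 3*((-1313 - 184) + 449) = -9 + 3*(-1497 + 449) = -9 + 3*(-1048) = -9 - 3144 = -3153)
(-4725 + f(-35, -67))*(-1556 + w) = (-4725 + (35 - 67))*(-1556 - 3153) = (-4725 - 32)*(-4709) = -4757*(-4709) = 22400713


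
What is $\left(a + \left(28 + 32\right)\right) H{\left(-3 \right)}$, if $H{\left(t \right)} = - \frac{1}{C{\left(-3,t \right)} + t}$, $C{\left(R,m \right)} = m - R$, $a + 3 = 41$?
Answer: $\frac{98}{3} \approx 32.667$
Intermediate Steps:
$a = 38$ ($a = -3 + 41 = 38$)
$H{\left(t \right)} = - \frac{1}{3 + 2 t}$ ($H{\left(t \right)} = - \frac{1}{\left(t - -3\right) + t} = - \frac{1}{\left(t + 3\right) + t} = - \frac{1}{\left(3 + t\right) + t} = - \frac{1}{3 + 2 t}$)
$\left(a + \left(28 + 32\right)\right) H{\left(-3 \right)} = \left(38 + \left(28 + 32\right)\right) \left(- \frac{1}{3 + 2 \left(-3\right)}\right) = \left(38 + 60\right) \left(- \frac{1}{3 - 6}\right) = 98 \left(- \frac{1}{-3}\right) = 98 \left(\left(-1\right) \left(- \frac{1}{3}\right)\right) = 98 \cdot \frac{1}{3} = \frac{98}{3}$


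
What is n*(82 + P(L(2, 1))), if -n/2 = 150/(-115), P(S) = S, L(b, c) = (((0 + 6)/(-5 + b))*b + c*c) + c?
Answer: 4800/23 ≈ 208.70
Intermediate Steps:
L(b, c) = c + c² + 6*b/(-5 + b) (L(b, c) = ((6/(-5 + b))*b + c²) + c = (6*b/(-5 + b) + c²) + c = (c² + 6*b/(-5 + b)) + c = c + c² + 6*b/(-5 + b))
n = 60/23 (n = -300/(-115) = -300*(-1)/115 = -2*(-30/23) = 60/23 ≈ 2.6087)
n*(82 + P(L(2, 1))) = 60*(82 + (-5*1 - 5*1² + 6*2 + 2*1 + 2*1²)/(-5 + 2))/23 = 60*(82 + (-5 - 5*1 + 12 + 2 + 2*1)/(-3))/23 = 60*(82 - (-5 - 5 + 12 + 2 + 2)/3)/23 = 60*(82 - ⅓*6)/23 = 60*(82 - 2)/23 = (60/23)*80 = 4800/23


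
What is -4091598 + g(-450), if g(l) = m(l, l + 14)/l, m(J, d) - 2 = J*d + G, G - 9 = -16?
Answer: -368283059/90 ≈ -4.0920e+6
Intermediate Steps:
G = -7 (G = 9 - 16 = -7)
m(J, d) = -5 + J*d (m(J, d) = 2 + (J*d - 7) = 2 + (-7 + J*d) = -5 + J*d)
g(l) = (-5 + l*(14 + l))/l (g(l) = (-5 + l*(l + 14))/l = (-5 + l*(14 + l))/l)
-4091598 + g(-450) = -4091598 + (14 - 450 - 5/(-450)) = -4091598 + (14 - 450 - 5*(-1/450)) = -4091598 + (14 - 450 + 1/90) = -4091598 - 39239/90 = -368283059/90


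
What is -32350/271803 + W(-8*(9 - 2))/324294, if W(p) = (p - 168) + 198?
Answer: -1749662963/14690680347 ≈ -0.11910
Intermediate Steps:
W(p) = 30 + p (W(p) = (-168 + p) + 198 = 30 + p)
-32350/271803 + W(-8*(9 - 2))/324294 = -32350/271803 + (30 - 8*(9 - 2))/324294 = -32350*1/271803 + (30 - 8*7)*(1/324294) = -32350/271803 + (30 - 56)*(1/324294) = -32350/271803 - 26*1/324294 = -32350/271803 - 13/162147 = -1749662963/14690680347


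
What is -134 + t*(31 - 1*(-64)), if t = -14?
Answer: -1464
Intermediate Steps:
-134 + t*(31 - 1*(-64)) = -134 - 14*(31 - 1*(-64)) = -134 - 14*(31 + 64) = -134 - 14*95 = -134 - 1330 = -1464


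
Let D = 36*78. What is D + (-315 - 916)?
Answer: 1577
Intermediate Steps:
D = 2808
D + (-315 - 916) = 2808 + (-315 - 916) = 2808 - 1231 = 1577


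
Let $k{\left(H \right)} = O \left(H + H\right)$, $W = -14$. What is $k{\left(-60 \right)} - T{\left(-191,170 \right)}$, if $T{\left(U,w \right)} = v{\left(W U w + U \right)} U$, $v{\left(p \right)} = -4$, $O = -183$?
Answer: $21196$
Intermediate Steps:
$k{\left(H \right)} = - 366 H$ ($k{\left(H \right)} = - 183 \left(H + H\right) = - 183 \cdot 2 H = - 366 H$)
$T{\left(U,w \right)} = - 4 U$
$k{\left(-60 \right)} - T{\left(-191,170 \right)} = \left(-366\right) \left(-60\right) - \left(-4\right) \left(-191\right) = 21960 - 764 = 21196$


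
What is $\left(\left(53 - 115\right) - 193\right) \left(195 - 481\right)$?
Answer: $72930$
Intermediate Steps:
$\left(\left(53 - 115\right) - 193\right) \left(195 - 481\right) = \left(-62 - 193\right) \left(-286\right) = \left(-255\right) \left(-286\right) = 72930$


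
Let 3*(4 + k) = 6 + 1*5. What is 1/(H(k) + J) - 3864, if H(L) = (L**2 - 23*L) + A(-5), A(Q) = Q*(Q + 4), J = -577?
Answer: -19621401/5078 ≈ -3864.0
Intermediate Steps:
A(Q) = Q*(4 + Q)
k = -1/3 (k = -4 + (6 + 1*5)/3 = -4 + (6 + 5)/3 = -4 + (1/3)*11 = -4 + 11/3 = -1/3 ≈ -0.33333)
H(L) = 5 + L**2 - 23*L (H(L) = (L**2 - 23*L) - 5*(4 - 5) = (L**2 - 23*L) - 5*(-1) = (L**2 - 23*L) + 5 = 5 + L**2 - 23*L)
1/(H(k) + J) - 3864 = 1/((5 + (-1/3)**2 - 23*(-1/3)) - 577) - 3864 = 1/((5 + 1/9 + 23/3) - 577) - 3864 = 1/(115/9 - 577) - 3864 = 1/(-5078/9) - 3864 = -9/5078 - 3864 = -19621401/5078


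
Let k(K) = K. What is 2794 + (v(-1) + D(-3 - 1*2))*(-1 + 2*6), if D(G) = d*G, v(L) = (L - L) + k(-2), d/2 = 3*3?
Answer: 1782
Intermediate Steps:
d = 18 (d = 2*(3*3) = 2*9 = 18)
v(L) = -2 (v(L) = (L - L) - 2 = 0 - 2 = -2)
D(G) = 18*G
2794 + (v(-1) + D(-3 - 1*2))*(-1 + 2*6) = 2794 + (-2 + 18*(-3 - 1*2))*(-1 + 2*6) = 2794 + (-2 + 18*(-3 - 2))*(-1 + 12) = 2794 + (-2 + 18*(-5))*11 = 2794 + (-2 - 90)*11 = 2794 - 92*11 = 2794 - 1012 = 1782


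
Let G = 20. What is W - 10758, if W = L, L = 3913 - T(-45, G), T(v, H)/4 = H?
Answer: -6925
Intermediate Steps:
T(v, H) = 4*H
L = 3833 (L = 3913 - 4*20 = 3913 - 1*80 = 3913 - 80 = 3833)
W = 3833
W - 10758 = 3833 - 10758 = -6925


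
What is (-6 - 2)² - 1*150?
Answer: -86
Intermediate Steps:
(-6 - 2)² - 1*150 = (-8)² - 150 = 64 - 150 = -86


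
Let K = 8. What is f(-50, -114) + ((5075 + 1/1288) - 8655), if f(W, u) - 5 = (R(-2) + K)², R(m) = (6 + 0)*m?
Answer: -4583991/1288 ≈ -3559.0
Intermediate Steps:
R(m) = 6*m
f(W, u) = 21 (f(W, u) = 5 + (6*(-2) + 8)² = 5 + (-12 + 8)² = 5 + (-4)² = 5 + 16 = 21)
f(-50, -114) + ((5075 + 1/1288) - 8655) = 21 + ((5075 + 1/1288) - 8655) = 21 + (6536601/1288 - 8655) = 21 - 4611039/1288 = -4583991/1288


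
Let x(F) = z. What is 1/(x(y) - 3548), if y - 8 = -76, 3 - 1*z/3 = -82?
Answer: -1/3293 ≈ -0.00030367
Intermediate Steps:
z = 255 (z = 9 - 3*(-82) = 9 + 246 = 255)
y = -68 (y = 8 - 76 = -68)
x(F) = 255
1/(x(y) - 3548) = 1/(255 - 3548) = 1/(-3293) = -1/3293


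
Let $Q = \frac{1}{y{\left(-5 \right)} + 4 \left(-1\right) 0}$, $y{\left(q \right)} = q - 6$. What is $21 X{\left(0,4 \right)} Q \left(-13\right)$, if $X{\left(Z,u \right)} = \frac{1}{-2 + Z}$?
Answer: $- \frac{273}{22} \approx -12.409$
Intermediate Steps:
$y{\left(q \right)} = -6 + q$ ($y{\left(q \right)} = q - 6 = -6 + q$)
$Q = - \frac{1}{11}$ ($Q = \frac{1}{\left(-6 - 5\right) + 4 \left(-1\right) 0} = \frac{1}{-11 - 0} = \frac{1}{-11 + 0} = \frac{1}{-11} = - \frac{1}{11} \approx -0.090909$)
$21 X{\left(0,4 \right)} Q \left(-13\right) = \frac{21}{-2 + 0} \left(- \frac{1}{11}\right) \left(-13\right) = \frac{21}{-2} \left(- \frac{1}{11}\right) \left(-13\right) = 21 \left(- \frac{1}{2}\right) \left(- \frac{1}{11}\right) \left(-13\right) = \left(- \frac{21}{2}\right) \left(- \frac{1}{11}\right) \left(-13\right) = \frac{21}{22} \left(-13\right) = - \frac{273}{22}$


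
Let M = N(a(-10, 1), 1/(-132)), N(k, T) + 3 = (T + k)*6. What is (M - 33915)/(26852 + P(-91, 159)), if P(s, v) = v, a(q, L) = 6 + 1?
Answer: -745273/594242 ≈ -1.2542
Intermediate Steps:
a(q, L) = 7
N(k, T) = -3 + 6*T + 6*k (N(k, T) = -3 + (T + k)*6 = -3 + (6*T + 6*k) = -3 + 6*T + 6*k)
M = 857/22 (M = -3 + 6/(-132) + 6*7 = -3 + 6*(-1/132) + 42 = -3 - 1/22 + 42 = 857/22 ≈ 38.955)
(M - 33915)/(26852 + P(-91, 159)) = (857/22 - 33915)/(26852 + 159) = -745273/22/27011 = -745273/22*1/27011 = -745273/594242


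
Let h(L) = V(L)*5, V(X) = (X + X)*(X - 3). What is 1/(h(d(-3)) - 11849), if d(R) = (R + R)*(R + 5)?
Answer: -1/10049 ≈ -9.9512e-5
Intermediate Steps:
V(X) = 2*X*(-3 + X) (V(X) = (2*X)*(-3 + X) = 2*X*(-3 + X))
d(R) = 2*R*(5 + R) (d(R) = (2*R)*(5 + R) = 2*R*(5 + R))
h(L) = 10*L*(-3 + L) (h(L) = (2*L*(-3 + L))*5 = 10*L*(-3 + L))
1/(h(d(-3)) - 11849) = 1/(10*(2*(-3)*(5 - 3))*(-3 + 2*(-3)*(5 - 3)) - 11849) = 1/(10*(2*(-3)*2)*(-3 + 2*(-3)*2) - 11849) = 1/(10*(-12)*(-3 - 12) - 11849) = 1/(10*(-12)*(-15) - 11849) = 1/(1800 - 11849) = 1/(-10049) = -1/10049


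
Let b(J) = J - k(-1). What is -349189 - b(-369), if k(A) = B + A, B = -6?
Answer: -348827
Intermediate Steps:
k(A) = -6 + A
b(J) = 7 + J (b(J) = J - (-6 - 1) = J - 1*(-7) = J + 7 = 7 + J)
-349189 - b(-369) = -349189 - (7 - 369) = -349189 - 1*(-362) = -349189 + 362 = -348827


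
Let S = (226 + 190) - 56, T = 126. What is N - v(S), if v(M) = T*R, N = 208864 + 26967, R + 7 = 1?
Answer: 236587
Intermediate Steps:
R = -6 (R = -7 + 1 = -6)
N = 235831
S = 360 (S = 416 - 56 = 360)
v(M) = -756 (v(M) = 126*(-6) = -756)
N - v(S) = 235831 - 1*(-756) = 235831 + 756 = 236587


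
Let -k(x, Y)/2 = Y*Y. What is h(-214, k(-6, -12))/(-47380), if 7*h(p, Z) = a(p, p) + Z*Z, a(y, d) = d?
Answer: -8273/33166 ≈ -0.24944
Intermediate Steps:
k(x, Y) = -2*Y**2 (k(x, Y) = -2*Y*Y = -2*Y**2)
h(p, Z) = p/7 + Z**2/7 (h(p, Z) = (p + Z*Z)/7 = (p + Z**2)/7 = p/7 + Z**2/7)
h(-214, k(-6, -12))/(-47380) = ((1/7)*(-214) + (-2*(-12)**2)**2/7)/(-47380) = (-214/7 + (-2*144)**2/7)*(-1/47380) = (-214/7 + (1/7)*(-288)**2)*(-1/47380) = (-214/7 + (1/7)*82944)*(-1/47380) = (-214/7 + 82944/7)*(-1/47380) = (82730/7)*(-1/47380) = -8273/33166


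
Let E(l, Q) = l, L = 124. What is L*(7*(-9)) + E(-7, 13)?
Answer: -7819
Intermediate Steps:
L*(7*(-9)) + E(-7, 13) = 124*(7*(-9)) - 7 = 124*(-63) - 7 = -7812 - 7 = -7819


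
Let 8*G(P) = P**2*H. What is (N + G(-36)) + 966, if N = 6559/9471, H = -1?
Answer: 1088749/1353 ≈ 804.69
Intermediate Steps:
N = 937/1353 (N = 6559*(1/9471) = 937/1353 ≈ 0.69254)
G(P) = -P**2/8 (G(P) = (P**2*(-1))/8 = (-P**2)/8 = -P**2/8)
(N + G(-36)) + 966 = (937/1353 - 1/8*(-36)**2) + 966 = (937/1353 - 1/8*1296) + 966 = (937/1353 - 162) + 966 = -218249/1353 + 966 = 1088749/1353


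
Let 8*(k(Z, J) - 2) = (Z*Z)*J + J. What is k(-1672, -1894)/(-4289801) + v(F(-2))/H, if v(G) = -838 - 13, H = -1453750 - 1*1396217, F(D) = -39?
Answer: 7545071350606033/48903165146268 ≈ 154.29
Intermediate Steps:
H = -2849967 (H = -1453750 - 1396217 = -2849967)
v(G) = -851
k(Z, J) = 2 + J/8 + J*Z²/8 (k(Z, J) = 2 + ((Z*Z)*J + J)/8 = 2 + (Z²*J + J)/8 = 2 + (J*Z² + J)/8 = 2 + (J + J*Z²)/8 = 2 + (J/8 + J*Z²/8) = 2 + J/8 + J*Z²/8)
k(-1672, -1894)/(-4289801) + v(F(-2))/H = (2 + (⅛)*(-1894) + (⅛)*(-1894)*(-1672)²)/(-4289801) - 851/(-2849967) = (2 - 947/4 + (⅛)*(-1894)*2795584)*(-1/4289801) - 851*(-1/2849967) = (2 - 947/4 - 661854512)*(-1/4289801) + 851/2849967 = -2647418987/4*(-1/4289801) + 851/2849967 = 2647418987/17159204 + 851/2849967 = 7545071350606033/48903165146268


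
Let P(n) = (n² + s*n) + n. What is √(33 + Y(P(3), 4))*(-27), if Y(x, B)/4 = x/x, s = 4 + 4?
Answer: -27*√37 ≈ -164.23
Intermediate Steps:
s = 8
P(n) = n² + 9*n (P(n) = (n² + 8*n) + n = n² + 9*n)
Y(x, B) = 4 (Y(x, B) = 4*(x/x) = 4*1 = 4)
√(33 + Y(P(3), 4))*(-27) = √(33 + 4)*(-27) = √37*(-27) = -27*√37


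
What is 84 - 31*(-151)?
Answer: 4765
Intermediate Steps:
84 - 31*(-151) = 84 + 4681 = 4765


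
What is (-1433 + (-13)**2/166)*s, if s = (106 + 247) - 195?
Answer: -18779011/83 ≈ -2.2625e+5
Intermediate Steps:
s = 158 (s = 353 - 195 = 158)
(-1433 + (-13)**2/166)*s = (-1433 + (-13)**2/166)*158 = (-1433 + 169*(1/166))*158 = (-1433 + 169/166)*158 = -237709/166*158 = -18779011/83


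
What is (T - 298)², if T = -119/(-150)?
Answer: 1987465561/22500 ≈ 88332.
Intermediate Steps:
T = 119/150 (T = -119*(-1/150) = 119/150 ≈ 0.79333)
(T - 298)² = (119/150 - 298)² = (-44581/150)² = 1987465561/22500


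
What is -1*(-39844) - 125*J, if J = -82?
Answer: 50094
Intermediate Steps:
-1*(-39844) - 125*J = -1*(-39844) - 125*(-82) = 39844 - 1*(-10250) = 39844 + 10250 = 50094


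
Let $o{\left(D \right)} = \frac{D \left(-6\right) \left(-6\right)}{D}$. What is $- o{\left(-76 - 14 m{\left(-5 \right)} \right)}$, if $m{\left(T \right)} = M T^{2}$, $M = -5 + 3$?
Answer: $-36$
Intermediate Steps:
$M = -2$
$m{\left(T \right)} = - 2 T^{2}$
$o{\left(D \right)} = 36$ ($o{\left(D \right)} = \frac{- 6 D \left(-6\right)}{D} = \frac{36 D}{D} = 36$)
$- o{\left(-76 - 14 m{\left(-5 \right)} \right)} = \left(-1\right) 36 = -36$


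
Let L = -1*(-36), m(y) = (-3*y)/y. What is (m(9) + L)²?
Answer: 1089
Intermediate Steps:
m(y) = -3
L = 36
(m(9) + L)² = (-3 + 36)² = 33² = 1089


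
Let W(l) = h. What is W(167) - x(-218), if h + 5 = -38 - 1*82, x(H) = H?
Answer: 93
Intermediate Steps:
h = -125 (h = -5 + (-38 - 1*82) = -5 + (-38 - 82) = -5 - 120 = -125)
W(l) = -125
W(167) - x(-218) = -125 - 1*(-218) = -125 + 218 = 93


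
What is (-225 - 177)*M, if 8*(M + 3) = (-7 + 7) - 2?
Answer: 2613/2 ≈ 1306.5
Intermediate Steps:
M = -13/4 (M = -3 + ((-7 + 7) - 2)/8 = -3 + (0 - 2)/8 = -3 + (⅛)*(-2) = -3 - ¼ = -13/4 ≈ -3.2500)
(-225 - 177)*M = (-225 - 177)*(-13/4) = -402*(-13/4) = 2613/2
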